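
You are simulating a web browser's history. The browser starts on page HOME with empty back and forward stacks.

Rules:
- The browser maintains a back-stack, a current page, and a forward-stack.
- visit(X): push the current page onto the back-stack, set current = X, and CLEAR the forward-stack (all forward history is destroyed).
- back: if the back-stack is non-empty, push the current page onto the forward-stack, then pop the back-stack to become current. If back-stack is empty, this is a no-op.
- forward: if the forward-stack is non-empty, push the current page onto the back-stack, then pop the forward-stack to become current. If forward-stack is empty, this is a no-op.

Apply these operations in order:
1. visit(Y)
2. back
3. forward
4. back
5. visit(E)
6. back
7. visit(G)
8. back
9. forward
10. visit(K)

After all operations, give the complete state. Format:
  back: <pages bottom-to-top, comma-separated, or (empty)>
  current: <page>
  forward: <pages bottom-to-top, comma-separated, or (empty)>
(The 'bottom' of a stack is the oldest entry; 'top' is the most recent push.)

After 1 (visit(Y)): cur=Y back=1 fwd=0
After 2 (back): cur=HOME back=0 fwd=1
After 3 (forward): cur=Y back=1 fwd=0
After 4 (back): cur=HOME back=0 fwd=1
After 5 (visit(E)): cur=E back=1 fwd=0
After 6 (back): cur=HOME back=0 fwd=1
After 7 (visit(G)): cur=G back=1 fwd=0
After 8 (back): cur=HOME back=0 fwd=1
After 9 (forward): cur=G back=1 fwd=0
After 10 (visit(K)): cur=K back=2 fwd=0

Answer: back: HOME,G
current: K
forward: (empty)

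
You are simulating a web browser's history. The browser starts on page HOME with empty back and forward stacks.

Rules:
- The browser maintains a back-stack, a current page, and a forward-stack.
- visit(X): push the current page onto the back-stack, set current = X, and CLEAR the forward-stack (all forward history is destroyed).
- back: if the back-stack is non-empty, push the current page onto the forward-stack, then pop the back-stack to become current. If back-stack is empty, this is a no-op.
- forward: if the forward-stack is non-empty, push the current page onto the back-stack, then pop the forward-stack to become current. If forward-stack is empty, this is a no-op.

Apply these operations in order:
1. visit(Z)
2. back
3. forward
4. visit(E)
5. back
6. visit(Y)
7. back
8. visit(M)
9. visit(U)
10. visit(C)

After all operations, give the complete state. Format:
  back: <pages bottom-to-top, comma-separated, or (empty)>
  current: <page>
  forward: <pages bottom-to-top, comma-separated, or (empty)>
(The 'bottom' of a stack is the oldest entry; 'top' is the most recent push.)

Answer: back: HOME,Z,M,U
current: C
forward: (empty)

Derivation:
After 1 (visit(Z)): cur=Z back=1 fwd=0
After 2 (back): cur=HOME back=0 fwd=1
After 3 (forward): cur=Z back=1 fwd=0
After 4 (visit(E)): cur=E back=2 fwd=0
After 5 (back): cur=Z back=1 fwd=1
After 6 (visit(Y)): cur=Y back=2 fwd=0
After 7 (back): cur=Z back=1 fwd=1
After 8 (visit(M)): cur=M back=2 fwd=0
After 9 (visit(U)): cur=U back=3 fwd=0
After 10 (visit(C)): cur=C back=4 fwd=0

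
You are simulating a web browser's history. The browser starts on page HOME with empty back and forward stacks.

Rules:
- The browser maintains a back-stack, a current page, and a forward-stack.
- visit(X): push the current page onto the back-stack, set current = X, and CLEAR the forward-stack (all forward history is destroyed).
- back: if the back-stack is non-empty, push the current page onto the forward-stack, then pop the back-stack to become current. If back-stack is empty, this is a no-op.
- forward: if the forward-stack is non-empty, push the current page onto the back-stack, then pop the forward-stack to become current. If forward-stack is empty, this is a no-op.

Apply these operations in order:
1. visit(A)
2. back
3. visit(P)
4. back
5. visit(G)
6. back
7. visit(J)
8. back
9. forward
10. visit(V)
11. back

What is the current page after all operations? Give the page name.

After 1 (visit(A)): cur=A back=1 fwd=0
After 2 (back): cur=HOME back=0 fwd=1
After 3 (visit(P)): cur=P back=1 fwd=0
After 4 (back): cur=HOME back=0 fwd=1
After 5 (visit(G)): cur=G back=1 fwd=0
After 6 (back): cur=HOME back=0 fwd=1
After 7 (visit(J)): cur=J back=1 fwd=0
After 8 (back): cur=HOME back=0 fwd=1
After 9 (forward): cur=J back=1 fwd=0
After 10 (visit(V)): cur=V back=2 fwd=0
After 11 (back): cur=J back=1 fwd=1

Answer: J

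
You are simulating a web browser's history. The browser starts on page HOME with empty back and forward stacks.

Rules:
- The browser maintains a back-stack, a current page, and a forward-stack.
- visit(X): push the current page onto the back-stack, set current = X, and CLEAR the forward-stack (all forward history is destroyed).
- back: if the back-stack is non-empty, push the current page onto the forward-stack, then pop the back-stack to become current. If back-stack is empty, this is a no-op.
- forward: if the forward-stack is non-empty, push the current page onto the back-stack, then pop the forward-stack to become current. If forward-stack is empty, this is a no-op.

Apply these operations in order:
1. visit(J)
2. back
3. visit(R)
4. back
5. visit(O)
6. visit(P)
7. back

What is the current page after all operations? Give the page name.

Answer: O

Derivation:
After 1 (visit(J)): cur=J back=1 fwd=0
After 2 (back): cur=HOME back=0 fwd=1
After 3 (visit(R)): cur=R back=1 fwd=0
After 4 (back): cur=HOME back=0 fwd=1
After 5 (visit(O)): cur=O back=1 fwd=0
After 6 (visit(P)): cur=P back=2 fwd=0
After 7 (back): cur=O back=1 fwd=1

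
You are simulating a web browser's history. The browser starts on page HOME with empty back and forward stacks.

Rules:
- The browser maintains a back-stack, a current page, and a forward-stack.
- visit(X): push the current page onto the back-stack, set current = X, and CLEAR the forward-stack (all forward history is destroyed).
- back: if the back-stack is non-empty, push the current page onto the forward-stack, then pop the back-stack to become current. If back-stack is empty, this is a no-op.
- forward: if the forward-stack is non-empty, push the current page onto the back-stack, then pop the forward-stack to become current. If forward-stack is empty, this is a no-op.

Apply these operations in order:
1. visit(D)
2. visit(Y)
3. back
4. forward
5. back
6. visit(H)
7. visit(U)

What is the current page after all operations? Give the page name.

After 1 (visit(D)): cur=D back=1 fwd=0
After 2 (visit(Y)): cur=Y back=2 fwd=0
After 3 (back): cur=D back=1 fwd=1
After 4 (forward): cur=Y back=2 fwd=0
After 5 (back): cur=D back=1 fwd=1
After 6 (visit(H)): cur=H back=2 fwd=0
After 7 (visit(U)): cur=U back=3 fwd=0

Answer: U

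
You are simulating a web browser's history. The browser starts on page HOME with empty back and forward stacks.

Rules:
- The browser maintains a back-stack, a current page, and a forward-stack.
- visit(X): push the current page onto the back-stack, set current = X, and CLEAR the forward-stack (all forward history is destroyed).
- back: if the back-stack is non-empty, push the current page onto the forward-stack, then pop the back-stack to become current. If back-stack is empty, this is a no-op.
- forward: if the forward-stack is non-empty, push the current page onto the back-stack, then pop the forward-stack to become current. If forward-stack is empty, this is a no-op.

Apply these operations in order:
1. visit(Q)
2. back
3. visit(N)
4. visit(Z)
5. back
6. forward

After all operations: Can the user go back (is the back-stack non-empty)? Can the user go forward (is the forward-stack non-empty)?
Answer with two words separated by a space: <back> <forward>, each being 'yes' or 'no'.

Answer: yes no

Derivation:
After 1 (visit(Q)): cur=Q back=1 fwd=0
After 2 (back): cur=HOME back=0 fwd=1
After 3 (visit(N)): cur=N back=1 fwd=0
After 4 (visit(Z)): cur=Z back=2 fwd=0
After 5 (back): cur=N back=1 fwd=1
After 6 (forward): cur=Z back=2 fwd=0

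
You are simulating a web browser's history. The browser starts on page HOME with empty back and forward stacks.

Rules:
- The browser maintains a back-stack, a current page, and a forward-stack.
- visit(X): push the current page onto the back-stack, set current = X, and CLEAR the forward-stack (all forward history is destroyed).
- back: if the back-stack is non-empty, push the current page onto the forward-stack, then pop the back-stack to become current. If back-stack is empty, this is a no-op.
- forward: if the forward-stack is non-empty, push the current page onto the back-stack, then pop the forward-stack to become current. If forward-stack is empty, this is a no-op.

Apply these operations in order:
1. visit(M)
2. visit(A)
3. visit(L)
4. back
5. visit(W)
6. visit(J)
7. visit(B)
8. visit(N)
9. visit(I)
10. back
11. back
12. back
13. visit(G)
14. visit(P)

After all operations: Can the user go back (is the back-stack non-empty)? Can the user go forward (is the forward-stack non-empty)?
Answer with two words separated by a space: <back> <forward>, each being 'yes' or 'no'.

After 1 (visit(M)): cur=M back=1 fwd=0
After 2 (visit(A)): cur=A back=2 fwd=0
After 3 (visit(L)): cur=L back=3 fwd=0
After 4 (back): cur=A back=2 fwd=1
After 5 (visit(W)): cur=W back=3 fwd=0
After 6 (visit(J)): cur=J back=4 fwd=0
After 7 (visit(B)): cur=B back=5 fwd=0
After 8 (visit(N)): cur=N back=6 fwd=0
After 9 (visit(I)): cur=I back=7 fwd=0
After 10 (back): cur=N back=6 fwd=1
After 11 (back): cur=B back=5 fwd=2
After 12 (back): cur=J back=4 fwd=3
After 13 (visit(G)): cur=G back=5 fwd=0
After 14 (visit(P)): cur=P back=6 fwd=0

Answer: yes no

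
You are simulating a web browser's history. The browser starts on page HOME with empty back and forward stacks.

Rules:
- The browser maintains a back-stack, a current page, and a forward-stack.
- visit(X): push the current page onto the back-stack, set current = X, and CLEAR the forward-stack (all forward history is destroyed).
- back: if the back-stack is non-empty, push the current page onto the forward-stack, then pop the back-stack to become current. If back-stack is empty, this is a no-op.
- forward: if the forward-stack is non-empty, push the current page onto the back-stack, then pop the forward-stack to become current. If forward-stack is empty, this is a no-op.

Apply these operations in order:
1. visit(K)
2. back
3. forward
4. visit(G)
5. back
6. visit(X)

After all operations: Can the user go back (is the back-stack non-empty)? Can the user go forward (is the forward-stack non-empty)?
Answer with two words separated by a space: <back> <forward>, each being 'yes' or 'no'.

After 1 (visit(K)): cur=K back=1 fwd=0
After 2 (back): cur=HOME back=0 fwd=1
After 3 (forward): cur=K back=1 fwd=0
After 4 (visit(G)): cur=G back=2 fwd=0
After 5 (back): cur=K back=1 fwd=1
After 6 (visit(X)): cur=X back=2 fwd=0

Answer: yes no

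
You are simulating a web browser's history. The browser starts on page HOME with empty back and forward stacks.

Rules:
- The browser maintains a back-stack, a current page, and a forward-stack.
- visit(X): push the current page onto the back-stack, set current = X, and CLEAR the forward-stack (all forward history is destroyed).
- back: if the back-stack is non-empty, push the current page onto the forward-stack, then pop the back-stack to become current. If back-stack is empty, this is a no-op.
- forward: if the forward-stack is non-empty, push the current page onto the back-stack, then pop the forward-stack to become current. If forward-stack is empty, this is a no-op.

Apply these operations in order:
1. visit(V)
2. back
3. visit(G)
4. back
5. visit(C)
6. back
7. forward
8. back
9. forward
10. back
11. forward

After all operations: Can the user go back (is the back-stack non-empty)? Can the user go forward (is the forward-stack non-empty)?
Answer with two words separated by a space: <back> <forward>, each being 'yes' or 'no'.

After 1 (visit(V)): cur=V back=1 fwd=0
After 2 (back): cur=HOME back=0 fwd=1
After 3 (visit(G)): cur=G back=1 fwd=0
After 4 (back): cur=HOME back=0 fwd=1
After 5 (visit(C)): cur=C back=1 fwd=0
After 6 (back): cur=HOME back=0 fwd=1
After 7 (forward): cur=C back=1 fwd=0
After 8 (back): cur=HOME back=0 fwd=1
After 9 (forward): cur=C back=1 fwd=0
After 10 (back): cur=HOME back=0 fwd=1
After 11 (forward): cur=C back=1 fwd=0

Answer: yes no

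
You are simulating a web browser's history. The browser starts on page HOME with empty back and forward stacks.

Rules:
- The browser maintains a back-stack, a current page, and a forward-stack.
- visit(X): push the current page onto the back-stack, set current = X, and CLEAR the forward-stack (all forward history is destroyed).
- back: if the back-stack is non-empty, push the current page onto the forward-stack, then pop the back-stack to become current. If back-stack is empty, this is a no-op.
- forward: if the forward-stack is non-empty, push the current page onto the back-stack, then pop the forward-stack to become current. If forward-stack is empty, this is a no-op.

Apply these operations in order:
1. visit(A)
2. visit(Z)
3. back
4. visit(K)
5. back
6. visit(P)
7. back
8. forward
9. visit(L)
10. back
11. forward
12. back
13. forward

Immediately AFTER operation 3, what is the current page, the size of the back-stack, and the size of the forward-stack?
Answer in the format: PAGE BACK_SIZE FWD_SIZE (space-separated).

After 1 (visit(A)): cur=A back=1 fwd=0
After 2 (visit(Z)): cur=Z back=2 fwd=0
After 3 (back): cur=A back=1 fwd=1

A 1 1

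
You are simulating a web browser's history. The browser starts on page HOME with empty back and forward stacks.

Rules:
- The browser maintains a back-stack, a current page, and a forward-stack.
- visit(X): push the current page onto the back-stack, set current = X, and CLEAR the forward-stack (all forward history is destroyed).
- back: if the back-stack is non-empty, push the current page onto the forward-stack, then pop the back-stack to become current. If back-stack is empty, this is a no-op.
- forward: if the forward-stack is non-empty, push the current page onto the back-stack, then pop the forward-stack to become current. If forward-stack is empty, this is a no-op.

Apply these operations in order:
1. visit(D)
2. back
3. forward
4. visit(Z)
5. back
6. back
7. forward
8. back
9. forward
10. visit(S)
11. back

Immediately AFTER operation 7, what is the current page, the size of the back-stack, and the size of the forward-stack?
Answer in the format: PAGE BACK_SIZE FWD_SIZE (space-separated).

After 1 (visit(D)): cur=D back=1 fwd=0
After 2 (back): cur=HOME back=0 fwd=1
After 3 (forward): cur=D back=1 fwd=0
After 4 (visit(Z)): cur=Z back=2 fwd=0
After 5 (back): cur=D back=1 fwd=1
After 6 (back): cur=HOME back=0 fwd=2
After 7 (forward): cur=D back=1 fwd=1

D 1 1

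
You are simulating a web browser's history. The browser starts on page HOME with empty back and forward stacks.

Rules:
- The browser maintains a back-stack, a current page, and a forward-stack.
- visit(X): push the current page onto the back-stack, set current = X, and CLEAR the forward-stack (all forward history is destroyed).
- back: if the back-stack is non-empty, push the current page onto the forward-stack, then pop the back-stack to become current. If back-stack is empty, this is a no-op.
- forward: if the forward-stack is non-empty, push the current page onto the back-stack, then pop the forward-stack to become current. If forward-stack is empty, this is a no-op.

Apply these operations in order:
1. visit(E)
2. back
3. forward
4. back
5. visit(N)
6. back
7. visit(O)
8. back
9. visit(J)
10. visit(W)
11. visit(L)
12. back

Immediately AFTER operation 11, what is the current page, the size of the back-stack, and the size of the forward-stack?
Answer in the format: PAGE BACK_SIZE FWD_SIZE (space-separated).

After 1 (visit(E)): cur=E back=1 fwd=0
After 2 (back): cur=HOME back=0 fwd=1
After 3 (forward): cur=E back=1 fwd=0
After 4 (back): cur=HOME back=0 fwd=1
After 5 (visit(N)): cur=N back=1 fwd=0
After 6 (back): cur=HOME back=0 fwd=1
After 7 (visit(O)): cur=O back=1 fwd=0
After 8 (back): cur=HOME back=0 fwd=1
After 9 (visit(J)): cur=J back=1 fwd=0
After 10 (visit(W)): cur=W back=2 fwd=0
After 11 (visit(L)): cur=L back=3 fwd=0

L 3 0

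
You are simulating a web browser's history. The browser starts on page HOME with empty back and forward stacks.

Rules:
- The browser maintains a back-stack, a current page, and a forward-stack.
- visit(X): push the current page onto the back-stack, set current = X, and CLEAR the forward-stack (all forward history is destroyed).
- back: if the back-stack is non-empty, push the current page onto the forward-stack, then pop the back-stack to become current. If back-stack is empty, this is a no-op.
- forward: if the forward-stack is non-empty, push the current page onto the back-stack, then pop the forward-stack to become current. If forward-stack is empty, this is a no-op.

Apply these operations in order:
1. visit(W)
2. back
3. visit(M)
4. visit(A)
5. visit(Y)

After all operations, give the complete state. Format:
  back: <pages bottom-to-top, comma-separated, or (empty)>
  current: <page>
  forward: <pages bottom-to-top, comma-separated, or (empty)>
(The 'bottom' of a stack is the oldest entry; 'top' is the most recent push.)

After 1 (visit(W)): cur=W back=1 fwd=0
After 2 (back): cur=HOME back=0 fwd=1
After 3 (visit(M)): cur=M back=1 fwd=0
After 4 (visit(A)): cur=A back=2 fwd=0
After 5 (visit(Y)): cur=Y back=3 fwd=0

Answer: back: HOME,M,A
current: Y
forward: (empty)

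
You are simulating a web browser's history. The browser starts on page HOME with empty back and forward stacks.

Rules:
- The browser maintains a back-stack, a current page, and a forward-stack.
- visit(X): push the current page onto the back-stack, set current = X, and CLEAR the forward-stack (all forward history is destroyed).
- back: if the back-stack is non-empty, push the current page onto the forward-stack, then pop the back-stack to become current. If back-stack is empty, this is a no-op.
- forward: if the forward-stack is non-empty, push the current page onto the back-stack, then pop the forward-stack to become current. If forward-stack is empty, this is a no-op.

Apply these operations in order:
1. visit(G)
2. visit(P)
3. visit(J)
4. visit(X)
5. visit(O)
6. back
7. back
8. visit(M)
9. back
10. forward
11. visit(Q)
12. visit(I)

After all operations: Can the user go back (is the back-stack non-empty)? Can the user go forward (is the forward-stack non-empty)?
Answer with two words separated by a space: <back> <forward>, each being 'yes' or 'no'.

Answer: yes no

Derivation:
After 1 (visit(G)): cur=G back=1 fwd=0
After 2 (visit(P)): cur=P back=2 fwd=0
After 3 (visit(J)): cur=J back=3 fwd=0
After 4 (visit(X)): cur=X back=4 fwd=0
After 5 (visit(O)): cur=O back=5 fwd=0
After 6 (back): cur=X back=4 fwd=1
After 7 (back): cur=J back=3 fwd=2
After 8 (visit(M)): cur=M back=4 fwd=0
After 9 (back): cur=J back=3 fwd=1
After 10 (forward): cur=M back=4 fwd=0
After 11 (visit(Q)): cur=Q back=5 fwd=0
After 12 (visit(I)): cur=I back=6 fwd=0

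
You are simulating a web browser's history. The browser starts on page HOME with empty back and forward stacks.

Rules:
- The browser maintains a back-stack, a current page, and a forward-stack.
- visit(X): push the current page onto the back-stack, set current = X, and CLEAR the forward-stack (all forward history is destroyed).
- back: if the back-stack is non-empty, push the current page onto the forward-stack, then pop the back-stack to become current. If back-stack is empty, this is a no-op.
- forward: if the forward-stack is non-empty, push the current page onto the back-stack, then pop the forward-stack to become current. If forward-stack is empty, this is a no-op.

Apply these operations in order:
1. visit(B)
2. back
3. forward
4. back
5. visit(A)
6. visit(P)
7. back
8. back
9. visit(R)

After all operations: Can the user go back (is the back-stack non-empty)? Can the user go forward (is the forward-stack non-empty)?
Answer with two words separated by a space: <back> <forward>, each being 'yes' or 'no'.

After 1 (visit(B)): cur=B back=1 fwd=0
After 2 (back): cur=HOME back=0 fwd=1
After 3 (forward): cur=B back=1 fwd=0
After 4 (back): cur=HOME back=0 fwd=1
After 5 (visit(A)): cur=A back=1 fwd=0
After 6 (visit(P)): cur=P back=2 fwd=0
After 7 (back): cur=A back=1 fwd=1
After 8 (back): cur=HOME back=0 fwd=2
After 9 (visit(R)): cur=R back=1 fwd=0

Answer: yes no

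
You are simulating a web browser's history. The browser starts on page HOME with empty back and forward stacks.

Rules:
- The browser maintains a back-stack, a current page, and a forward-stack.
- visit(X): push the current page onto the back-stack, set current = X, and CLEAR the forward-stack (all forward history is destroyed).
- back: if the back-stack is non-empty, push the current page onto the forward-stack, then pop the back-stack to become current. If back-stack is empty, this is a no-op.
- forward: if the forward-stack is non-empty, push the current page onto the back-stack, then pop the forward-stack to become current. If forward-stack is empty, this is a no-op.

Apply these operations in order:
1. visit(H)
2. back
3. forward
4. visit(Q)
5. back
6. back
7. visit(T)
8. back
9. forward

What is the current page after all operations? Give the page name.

After 1 (visit(H)): cur=H back=1 fwd=0
After 2 (back): cur=HOME back=0 fwd=1
After 3 (forward): cur=H back=1 fwd=0
After 4 (visit(Q)): cur=Q back=2 fwd=0
After 5 (back): cur=H back=1 fwd=1
After 6 (back): cur=HOME back=0 fwd=2
After 7 (visit(T)): cur=T back=1 fwd=0
After 8 (back): cur=HOME back=0 fwd=1
After 9 (forward): cur=T back=1 fwd=0

Answer: T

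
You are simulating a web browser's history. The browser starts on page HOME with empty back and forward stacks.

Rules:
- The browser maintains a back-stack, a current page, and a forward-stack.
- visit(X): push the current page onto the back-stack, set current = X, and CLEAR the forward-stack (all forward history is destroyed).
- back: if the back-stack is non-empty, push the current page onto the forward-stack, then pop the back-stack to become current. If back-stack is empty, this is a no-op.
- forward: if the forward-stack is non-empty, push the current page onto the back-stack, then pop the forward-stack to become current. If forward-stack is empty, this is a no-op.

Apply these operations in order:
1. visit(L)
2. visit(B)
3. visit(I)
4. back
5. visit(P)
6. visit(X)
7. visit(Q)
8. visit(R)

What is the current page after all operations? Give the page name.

Answer: R

Derivation:
After 1 (visit(L)): cur=L back=1 fwd=0
After 2 (visit(B)): cur=B back=2 fwd=0
After 3 (visit(I)): cur=I back=3 fwd=0
After 4 (back): cur=B back=2 fwd=1
After 5 (visit(P)): cur=P back=3 fwd=0
After 6 (visit(X)): cur=X back=4 fwd=0
After 7 (visit(Q)): cur=Q back=5 fwd=0
After 8 (visit(R)): cur=R back=6 fwd=0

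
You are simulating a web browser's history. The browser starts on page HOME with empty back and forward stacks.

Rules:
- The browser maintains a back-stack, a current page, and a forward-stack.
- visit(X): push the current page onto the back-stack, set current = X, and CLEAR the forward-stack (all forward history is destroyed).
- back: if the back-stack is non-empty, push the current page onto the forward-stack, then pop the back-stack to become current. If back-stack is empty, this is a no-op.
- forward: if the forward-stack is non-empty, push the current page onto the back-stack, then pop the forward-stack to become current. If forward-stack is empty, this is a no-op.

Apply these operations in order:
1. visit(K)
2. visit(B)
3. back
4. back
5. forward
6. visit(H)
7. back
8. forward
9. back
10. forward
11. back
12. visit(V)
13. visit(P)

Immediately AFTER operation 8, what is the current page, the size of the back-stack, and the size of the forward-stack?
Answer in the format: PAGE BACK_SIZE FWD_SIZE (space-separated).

After 1 (visit(K)): cur=K back=1 fwd=0
After 2 (visit(B)): cur=B back=2 fwd=0
After 3 (back): cur=K back=1 fwd=1
After 4 (back): cur=HOME back=0 fwd=2
After 5 (forward): cur=K back=1 fwd=1
After 6 (visit(H)): cur=H back=2 fwd=0
After 7 (back): cur=K back=1 fwd=1
After 8 (forward): cur=H back=2 fwd=0

H 2 0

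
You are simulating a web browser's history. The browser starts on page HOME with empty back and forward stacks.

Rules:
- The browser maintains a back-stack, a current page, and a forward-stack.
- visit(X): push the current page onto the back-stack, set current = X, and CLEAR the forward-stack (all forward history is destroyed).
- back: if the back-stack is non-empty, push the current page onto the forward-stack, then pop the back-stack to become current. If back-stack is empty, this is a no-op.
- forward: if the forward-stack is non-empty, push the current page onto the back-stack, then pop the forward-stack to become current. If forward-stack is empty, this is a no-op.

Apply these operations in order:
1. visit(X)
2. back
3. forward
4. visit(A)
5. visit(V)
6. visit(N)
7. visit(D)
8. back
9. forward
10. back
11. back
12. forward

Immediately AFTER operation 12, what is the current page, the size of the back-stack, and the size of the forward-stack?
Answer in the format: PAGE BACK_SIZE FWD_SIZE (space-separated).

After 1 (visit(X)): cur=X back=1 fwd=0
After 2 (back): cur=HOME back=0 fwd=1
After 3 (forward): cur=X back=1 fwd=0
After 4 (visit(A)): cur=A back=2 fwd=0
After 5 (visit(V)): cur=V back=3 fwd=0
After 6 (visit(N)): cur=N back=4 fwd=0
After 7 (visit(D)): cur=D back=5 fwd=0
After 8 (back): cur=N back=4 fwd=1
After 9 (forward): cur=D back=5 fwd=0
After 10 (back): cur=N back=4 fwd=1
After 11 (back): cur=V back=3 fwd=2
After 12 (forward): cur=N back=4 fwd=1

N 4 1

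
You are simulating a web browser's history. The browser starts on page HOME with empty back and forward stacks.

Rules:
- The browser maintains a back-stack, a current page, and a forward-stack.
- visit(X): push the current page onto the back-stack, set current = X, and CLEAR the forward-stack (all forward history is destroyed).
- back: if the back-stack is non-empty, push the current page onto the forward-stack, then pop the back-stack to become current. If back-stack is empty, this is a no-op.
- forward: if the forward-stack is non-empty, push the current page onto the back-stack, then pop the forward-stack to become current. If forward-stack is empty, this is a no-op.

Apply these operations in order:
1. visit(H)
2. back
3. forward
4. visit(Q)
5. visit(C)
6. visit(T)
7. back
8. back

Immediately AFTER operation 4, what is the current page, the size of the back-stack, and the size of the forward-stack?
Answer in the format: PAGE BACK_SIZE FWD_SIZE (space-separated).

After 1 (visit(H)): cur=H back=1 fwd=0
After 2 (back): cur=HOME back=0 fwd=1
After 3 (forward): cur=H back=1 fwd=0
After 4 (visit(Q)): cur=Q back=2 fwd=0

Q 2 0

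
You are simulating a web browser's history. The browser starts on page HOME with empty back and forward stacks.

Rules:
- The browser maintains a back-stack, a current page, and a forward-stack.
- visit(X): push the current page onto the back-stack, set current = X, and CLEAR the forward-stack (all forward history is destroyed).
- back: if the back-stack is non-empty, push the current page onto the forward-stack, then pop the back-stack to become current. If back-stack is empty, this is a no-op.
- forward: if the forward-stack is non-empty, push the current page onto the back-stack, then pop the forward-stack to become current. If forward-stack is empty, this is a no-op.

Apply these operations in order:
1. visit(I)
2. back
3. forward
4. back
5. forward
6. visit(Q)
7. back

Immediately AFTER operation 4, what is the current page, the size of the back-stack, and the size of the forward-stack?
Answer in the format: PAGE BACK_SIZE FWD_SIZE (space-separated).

After 1 (visit(I)): cur=I back=1 fwd=0
After 2 (back): cur=HOME back=0 fwd=1
After 3 (forward): cur=I back=1 fwd=0
After 4 (back): cur=HOME back=0 fwd=1

HOME 0 1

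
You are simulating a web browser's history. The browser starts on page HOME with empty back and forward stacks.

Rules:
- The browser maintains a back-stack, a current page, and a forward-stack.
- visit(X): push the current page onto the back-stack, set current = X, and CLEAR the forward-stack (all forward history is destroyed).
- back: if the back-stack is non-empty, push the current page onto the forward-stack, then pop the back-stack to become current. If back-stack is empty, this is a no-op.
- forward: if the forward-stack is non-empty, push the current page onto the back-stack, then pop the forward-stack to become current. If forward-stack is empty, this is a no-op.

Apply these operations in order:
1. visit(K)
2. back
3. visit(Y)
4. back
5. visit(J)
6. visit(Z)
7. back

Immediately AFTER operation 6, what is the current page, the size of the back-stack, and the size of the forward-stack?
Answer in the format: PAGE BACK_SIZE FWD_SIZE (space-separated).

After 1 (visit(K)): cur=K back=1 fwd=0
After 2 (back): cur=HOME back=0 fwd=1
After 3 (visit(Y)): cur=Y back=1 fwd=0
After 4 (back): cur=HOME back=0 fwd=1
After 5 (visit(J)): cur=J back=1 fwd=0
After 6 (visit(Z)): cur=Z back=2 fwd=0

Z 2 0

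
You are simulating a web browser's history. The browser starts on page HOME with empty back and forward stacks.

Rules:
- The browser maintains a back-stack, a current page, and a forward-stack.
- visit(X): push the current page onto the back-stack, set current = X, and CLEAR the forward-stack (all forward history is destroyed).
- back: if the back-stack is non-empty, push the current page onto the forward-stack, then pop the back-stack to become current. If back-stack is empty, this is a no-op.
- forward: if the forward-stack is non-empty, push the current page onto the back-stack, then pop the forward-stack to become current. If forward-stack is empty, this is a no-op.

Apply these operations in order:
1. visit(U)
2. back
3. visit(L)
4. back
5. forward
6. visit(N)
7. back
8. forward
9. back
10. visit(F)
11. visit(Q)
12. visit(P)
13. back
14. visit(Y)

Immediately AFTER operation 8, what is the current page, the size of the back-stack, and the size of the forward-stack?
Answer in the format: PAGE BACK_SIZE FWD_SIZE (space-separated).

After 1 (visit(U)): cur=U back=1 fwd=0
After 2 (back): cur=HOME back=0 fwd=1
After 3 (visit(L)): cur=L back=1 fwd=0
After 4 (back): cur=HOME back=0 fwd=1
After 5 (forward): cur=L back=1 fwd=0
After 6 (visit(N)): cur=N back=2 fwd=0
After 7 (back): cur=L back=1 fwd=1
After 8 (forward): cur=N back=2 fwd=0

N 2 0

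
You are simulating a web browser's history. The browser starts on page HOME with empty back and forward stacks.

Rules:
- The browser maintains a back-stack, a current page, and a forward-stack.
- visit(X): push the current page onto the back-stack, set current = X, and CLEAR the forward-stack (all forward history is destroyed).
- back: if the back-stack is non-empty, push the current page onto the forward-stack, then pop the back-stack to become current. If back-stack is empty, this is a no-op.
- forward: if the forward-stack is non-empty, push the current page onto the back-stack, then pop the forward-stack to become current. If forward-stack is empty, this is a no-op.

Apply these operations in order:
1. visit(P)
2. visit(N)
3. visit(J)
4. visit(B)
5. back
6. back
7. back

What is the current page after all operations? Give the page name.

Answer: P

Derivation:
After 1 (visit(P)): cur=P back=1 fwd=0
After 2 (visit(N)): cur=N back=2 fwd=0
After 3 (visit(J)): cur=J back=3 fwd=0
After 4 (visit(B)): cur=B back=4 fwd=0
After 5 (back): cur=J back=3 fwd=1
After 6 (back): cur=N back=2 fwd=2
After 7 (back): cur=P back=1 fwd=3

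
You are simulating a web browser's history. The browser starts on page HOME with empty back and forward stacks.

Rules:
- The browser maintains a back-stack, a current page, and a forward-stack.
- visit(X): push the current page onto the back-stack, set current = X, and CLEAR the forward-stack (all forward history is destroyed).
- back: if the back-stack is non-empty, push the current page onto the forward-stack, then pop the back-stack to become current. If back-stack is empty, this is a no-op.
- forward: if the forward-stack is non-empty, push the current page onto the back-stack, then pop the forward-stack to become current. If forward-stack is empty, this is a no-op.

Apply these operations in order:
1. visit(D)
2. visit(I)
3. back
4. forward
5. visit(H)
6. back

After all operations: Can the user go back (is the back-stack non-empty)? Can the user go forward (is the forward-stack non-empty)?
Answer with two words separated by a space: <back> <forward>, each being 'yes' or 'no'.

After 1 (visit(D)): cur=D back=1 fwd=0
After 2 (visit(I)): cur=I back=2 fwd=0
After 3 (back): cur=D back=1 fwd=1
After 4 (forward): cur=I back=2 fwd=0
After 5 (visit(H)): cur=H back=3 fwd=0
After 6 (back): cur=I back=2 fwd=1

Answer: yes yes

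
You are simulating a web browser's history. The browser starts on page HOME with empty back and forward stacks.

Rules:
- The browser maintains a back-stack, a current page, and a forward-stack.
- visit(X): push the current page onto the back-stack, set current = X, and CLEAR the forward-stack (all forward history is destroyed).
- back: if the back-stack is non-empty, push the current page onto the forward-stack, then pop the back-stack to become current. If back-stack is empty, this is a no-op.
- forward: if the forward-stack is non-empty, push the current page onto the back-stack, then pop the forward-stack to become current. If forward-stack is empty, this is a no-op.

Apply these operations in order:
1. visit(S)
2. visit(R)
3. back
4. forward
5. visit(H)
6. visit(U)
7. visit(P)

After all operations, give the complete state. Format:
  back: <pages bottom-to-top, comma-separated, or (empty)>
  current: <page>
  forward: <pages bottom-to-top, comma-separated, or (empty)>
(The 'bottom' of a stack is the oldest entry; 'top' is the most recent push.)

After 1 (visit(S)): cur=S back=1 fwd=0
After 2 (visit(R)): cur=R back=2 fwd=0
After 3 (back): cur=S back=1 fwd=1
After 4 (forward): cur=R back=2 fwd=0
After 5 (visit(H)): cur=H back=3 fwd=0
After 6 (visit(U)): cur=U back=4 fwd=0
After 7 (visit(P)): cur=P back=5 fwd=0

Answer: back: HOME,S,R,H,U
current: P
forward: (empty)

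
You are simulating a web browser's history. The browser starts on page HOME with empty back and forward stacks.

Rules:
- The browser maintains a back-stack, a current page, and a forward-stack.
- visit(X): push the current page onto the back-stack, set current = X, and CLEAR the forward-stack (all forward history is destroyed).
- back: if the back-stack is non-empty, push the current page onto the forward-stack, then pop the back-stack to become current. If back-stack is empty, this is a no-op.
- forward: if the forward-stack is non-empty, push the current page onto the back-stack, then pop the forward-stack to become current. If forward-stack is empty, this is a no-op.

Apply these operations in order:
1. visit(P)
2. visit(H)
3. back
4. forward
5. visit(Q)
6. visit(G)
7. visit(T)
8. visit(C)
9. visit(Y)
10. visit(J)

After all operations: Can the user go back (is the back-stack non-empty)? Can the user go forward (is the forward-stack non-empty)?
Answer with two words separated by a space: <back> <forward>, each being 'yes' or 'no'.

Answer: yes no

Derivation:
After 1 (visit(P)): cur=P back=1 fwd=0
After 2 (visit(H)): cur=H back=2 fwd=0
After 3 (back): cur=P back=1 fwd=1
After 4 (forward): cur=H back=2 fwd=0
After 5 (visit(Q)): cur=Q back=3 fwd=0
After 6 (visit(G)): cur=G back=4 fwd=0
After 7 (visit(T)): cur=T back=5 fwd=0
After 8 (visit(C)): cur=C back=6 fwd=0
After 9 (visit(Y)): cur=Y back=7 fwd=0
After 10 (visit(J)): cur=J back=8 fwd=0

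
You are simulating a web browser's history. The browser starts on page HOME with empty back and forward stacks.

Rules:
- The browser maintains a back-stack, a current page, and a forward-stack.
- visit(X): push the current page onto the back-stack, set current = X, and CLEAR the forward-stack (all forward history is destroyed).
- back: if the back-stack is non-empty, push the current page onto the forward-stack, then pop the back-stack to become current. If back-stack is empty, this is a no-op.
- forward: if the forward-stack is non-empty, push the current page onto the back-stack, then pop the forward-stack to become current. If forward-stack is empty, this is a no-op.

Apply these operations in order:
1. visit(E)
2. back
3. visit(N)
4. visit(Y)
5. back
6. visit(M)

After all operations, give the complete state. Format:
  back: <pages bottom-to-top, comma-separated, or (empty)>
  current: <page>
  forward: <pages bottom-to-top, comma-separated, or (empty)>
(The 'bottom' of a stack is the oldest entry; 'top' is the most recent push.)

Answer: back: HOME,N
current: M
forward: (empty)

Derivation:
After 1 (visit(E)): cur=E back=1 fwd=0
After 2 (back): cur=HOME back=0 fwd=1
After 3 (visit(N)): cur=N back=1 fwd=0
After 4 (visit(Y)): cur=Y back=2 fwd=0
After 5 (back): cur=N back=1 fwd=1
After 6 (visit(M)): cur=M back=2 fwd=0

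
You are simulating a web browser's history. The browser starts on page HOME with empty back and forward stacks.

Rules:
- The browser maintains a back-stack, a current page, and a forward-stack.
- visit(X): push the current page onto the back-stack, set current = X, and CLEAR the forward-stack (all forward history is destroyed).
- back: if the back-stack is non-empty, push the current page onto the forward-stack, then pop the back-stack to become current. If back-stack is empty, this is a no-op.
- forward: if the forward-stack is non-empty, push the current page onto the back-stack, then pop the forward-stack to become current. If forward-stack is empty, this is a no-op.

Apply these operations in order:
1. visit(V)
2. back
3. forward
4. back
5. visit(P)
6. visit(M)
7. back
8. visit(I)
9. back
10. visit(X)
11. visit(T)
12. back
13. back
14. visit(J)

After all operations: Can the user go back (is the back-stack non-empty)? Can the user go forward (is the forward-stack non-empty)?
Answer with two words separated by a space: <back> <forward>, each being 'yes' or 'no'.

Answer: yes no

Derivation:
After 1 (visit(V)): cur=V back=1 fwd=0
After 2 (back): cur=HOME back=0 fwd=1
After 3 (forward): cur=V back=1 fwd=0
After 4 (back): cur=HOME back=0 fwd=1
After 5 (visit(P)): cur=P back=1 fwd=0
After 6 (visit(M)): cur=M back=2 fwd=0
After 7 (back): cur=P back=1 fwd=1
After 8 (visit(I)): cur=I back=2 fwd=0
After 9 (back): cur=P back=1 fwd=1
After 10 (visit(X)): cur=X back=2 fwd=0
After 11 (visit(T)): cur=T back=3 fwd=0
After 12 (back): cur=X back=2 fwd=1
After 13 (back): cur=P back=1 fwd=2
After 14 (visit(J)): cur=J back=2 fwd=0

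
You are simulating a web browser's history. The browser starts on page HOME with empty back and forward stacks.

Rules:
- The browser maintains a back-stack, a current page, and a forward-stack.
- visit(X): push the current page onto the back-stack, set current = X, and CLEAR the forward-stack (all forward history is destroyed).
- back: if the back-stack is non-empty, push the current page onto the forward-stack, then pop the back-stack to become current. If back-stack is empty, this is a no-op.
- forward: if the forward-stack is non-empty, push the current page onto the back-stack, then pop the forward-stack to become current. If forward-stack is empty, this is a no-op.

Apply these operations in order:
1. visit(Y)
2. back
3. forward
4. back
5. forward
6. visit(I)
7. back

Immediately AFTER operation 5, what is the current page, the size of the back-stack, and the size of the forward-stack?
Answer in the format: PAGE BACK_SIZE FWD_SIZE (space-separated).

After 1 (visit(Y)): cur=Y back=1 fwd=0
After 2 (back): cur=HOME back=0 fwd=1
After 3 (forward): cur=Y back=1 fwd=0
After 4 (back): cur=HOME back=0 fwd=1
After 5 (forward): cur=Y back=1 fwd=0

Y 1 0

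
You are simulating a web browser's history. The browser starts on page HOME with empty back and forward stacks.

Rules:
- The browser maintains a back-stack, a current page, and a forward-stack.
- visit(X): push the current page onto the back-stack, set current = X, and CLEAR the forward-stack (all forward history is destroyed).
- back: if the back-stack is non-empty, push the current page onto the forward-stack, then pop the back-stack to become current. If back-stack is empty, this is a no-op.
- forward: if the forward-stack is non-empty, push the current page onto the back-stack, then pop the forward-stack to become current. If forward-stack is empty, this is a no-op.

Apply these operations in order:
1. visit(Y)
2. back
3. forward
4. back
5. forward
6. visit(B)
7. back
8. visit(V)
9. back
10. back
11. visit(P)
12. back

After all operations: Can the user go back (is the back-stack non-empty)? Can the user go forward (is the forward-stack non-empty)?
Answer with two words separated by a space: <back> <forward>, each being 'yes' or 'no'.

After 1 (visit(Y)): cur=Y back=1 fwd=0
After 2 (back): cur=HOME back=0 fwd=1
After 3 (forward): cur=Y back=1 fwd=0
After 4 (back): cur=HOME back=0 fwd=1
After 5 (forward): cur=Y back=1 fwd=0
After 6 (visit(B)): cur=B back=2 fwd=0
After 7 (back): cur=Y back=1 fwd=1
After 8 (visit(V)): cur=V back=2 fwd=0
After 9 (back): cur=Y back=1 fwd=1
After 10 (back): cur=HOME back=0 fwd=2
After 11 (visit(P)): cur=P back=1 fwd=0
After 12 (back): cur=HOME back=0 fwd=1

Answer: no yes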